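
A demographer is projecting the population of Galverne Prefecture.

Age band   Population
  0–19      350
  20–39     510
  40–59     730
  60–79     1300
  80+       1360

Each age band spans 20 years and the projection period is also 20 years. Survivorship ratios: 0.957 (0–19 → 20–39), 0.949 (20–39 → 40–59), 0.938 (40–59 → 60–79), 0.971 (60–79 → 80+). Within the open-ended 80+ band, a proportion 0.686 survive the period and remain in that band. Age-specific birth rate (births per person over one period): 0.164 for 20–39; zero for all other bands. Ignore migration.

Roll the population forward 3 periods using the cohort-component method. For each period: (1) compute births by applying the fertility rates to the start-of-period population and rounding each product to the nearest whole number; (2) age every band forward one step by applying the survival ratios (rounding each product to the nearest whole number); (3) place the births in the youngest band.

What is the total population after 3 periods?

— Period 1 —
Births: 510 × 0.164 = 84
20–39: 350 × 0.957 = 335
40–59: 510 × 0.949 = 484
60–79: 730 × 0.938 = 685
80+: 1300 × 0.971 + 1360 × 0.686 = 1262 + 933 = 2195
End of period: [84, 335, 484, 685, 2195]
— Period 2 —
Births: 335 × 0.164 = 55
20–39: 84 × 0.957 = 80
40–59: 335 × 0.949 = 318
60–79: 484 × 0.938 = 454
80+: 685 × 0.971 + 2195 × 0.686 = 665 + 1506 = 2171
End of period: [55, 80, 318, 454, 2171]
— Period 3 —
Births: 80 × 0.164 = 13
20–39: 55 × 0.957 = 53
40–59: 80 × 0.949 = 76
60–79: 318 × 0.938 = 298
80+: 454 × 0.971 + 2171 × 0.686 = 441 + 1489 = 1930
End of period: [13, 53, 76, 298, 1930]
Total after period 3: 13 + 53 + 76 + 298 + 1930 = 2370

2370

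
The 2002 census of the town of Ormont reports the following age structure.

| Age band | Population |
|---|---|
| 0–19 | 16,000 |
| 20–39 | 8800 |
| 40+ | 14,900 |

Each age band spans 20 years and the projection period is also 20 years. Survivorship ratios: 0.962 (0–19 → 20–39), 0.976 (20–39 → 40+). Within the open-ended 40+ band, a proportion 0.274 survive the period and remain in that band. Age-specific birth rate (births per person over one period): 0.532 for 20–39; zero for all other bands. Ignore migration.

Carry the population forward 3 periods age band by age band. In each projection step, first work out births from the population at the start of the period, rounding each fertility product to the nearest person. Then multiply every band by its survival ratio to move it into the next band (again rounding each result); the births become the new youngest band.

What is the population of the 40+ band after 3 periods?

9464

Numbering the bands 1..3 from youngest to oldest:
— Period 1 —
Births: 8800 × 0.532 = 4682
Band 2: 16000 × 0.962 = 15392
Band 3: 8800 × 0.976 + 14900 × 0.274 = 8589 + 4083 = 12672
End of period: [4682, 15392, 12672]
— Period 2 —
Births: 15392 × 0.532 = 8189
Band 2: 4682 × 0.962 = 4504
Band 3: 15392 × 0.976 + 12672 × 0.274 = 15023 + 3472 = 18495
End of period: [8189, 4504, 18495]
— Period 3 —
Births: 4504 × 0.532 = 2396
Band 2: 8189 × 0.962 = 7878
Band 3: 4504 × 0.976 + 18495 × 0.274 = 4396 + 5068 = 9464
End of period: [2396, 7878, 9464]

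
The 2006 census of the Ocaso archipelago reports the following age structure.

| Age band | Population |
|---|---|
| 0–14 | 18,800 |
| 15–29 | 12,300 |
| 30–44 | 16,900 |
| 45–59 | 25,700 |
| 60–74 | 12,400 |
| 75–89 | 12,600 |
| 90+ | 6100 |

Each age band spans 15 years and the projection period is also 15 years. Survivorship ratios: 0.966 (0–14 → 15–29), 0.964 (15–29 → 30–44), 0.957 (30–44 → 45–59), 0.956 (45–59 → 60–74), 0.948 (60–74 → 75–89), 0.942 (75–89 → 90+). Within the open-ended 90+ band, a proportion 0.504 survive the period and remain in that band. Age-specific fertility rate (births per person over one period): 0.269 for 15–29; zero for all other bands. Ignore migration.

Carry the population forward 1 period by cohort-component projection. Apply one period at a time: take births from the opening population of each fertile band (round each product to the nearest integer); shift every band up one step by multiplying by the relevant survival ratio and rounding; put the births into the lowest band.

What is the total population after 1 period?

— Period 1 —
Births: 12300 × 0.269 = 3309
15–29: 18800 × 0.966 = 18161
30–44: 12300 × 0.964 = 11857
45–59: 16900 × 0.957 = 16173
60–74: 25700 × 0.956 = 24569
75–89: 12400 × 0.948 = 11755
90+: 12600 × 0.942 + 6100 × 0.504 = 11869 + 3074 = 14943
→ [3309, 18161, 11857, 16173, 24569, 11755, 14943]
Total after period 1: 3309 + 18161 + 11857 + 16173 + 24569 + 11755 + 14943 = 100767

100767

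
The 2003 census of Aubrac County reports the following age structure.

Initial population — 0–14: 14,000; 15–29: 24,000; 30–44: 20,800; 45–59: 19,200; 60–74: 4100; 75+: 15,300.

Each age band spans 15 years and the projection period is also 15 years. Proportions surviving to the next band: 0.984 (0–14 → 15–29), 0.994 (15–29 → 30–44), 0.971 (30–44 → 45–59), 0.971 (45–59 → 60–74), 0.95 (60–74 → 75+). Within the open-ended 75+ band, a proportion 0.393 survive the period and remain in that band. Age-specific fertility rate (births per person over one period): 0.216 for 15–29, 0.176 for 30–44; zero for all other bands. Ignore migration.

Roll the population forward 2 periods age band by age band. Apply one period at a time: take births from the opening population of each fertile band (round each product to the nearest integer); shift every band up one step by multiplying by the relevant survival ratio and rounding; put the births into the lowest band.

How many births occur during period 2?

After projecting period 1:
Births: 24000 × 0.216 = 5184, 20800 × 0.176 = 3661 — total 8845
15–29: 14000 × 0.984 = 13776
30–44: 24000 × 0.994 = 23856
45–59: 20800 × 0.971 = 20197
60–74: 19200 × 0.971 = 18643
75+: 4100 × 0.95 + 15300 × 0.393 = 3895 + 6013 = 9908
End of period: [8845, 13776, 23856, 20197, 18643, 9908]
After projecting period 2:
Births: 13776 × 0.216 = 2976, 23856 × 0.176 = 4199 — total 7175
15–29: 8845 × 0.984 = 8703
30–44: 13776 × 0.994 = 13693
45–59: 23856 × 0.971 = 23164
60–74: 20197 × 0.971 = 19611
75+: 18643 × 0.95 + 9908 × 0.393 = 17711 + 3894 = 21605
End of period: [7175, 8703, 13693, 23164, 19611, 21605]

7175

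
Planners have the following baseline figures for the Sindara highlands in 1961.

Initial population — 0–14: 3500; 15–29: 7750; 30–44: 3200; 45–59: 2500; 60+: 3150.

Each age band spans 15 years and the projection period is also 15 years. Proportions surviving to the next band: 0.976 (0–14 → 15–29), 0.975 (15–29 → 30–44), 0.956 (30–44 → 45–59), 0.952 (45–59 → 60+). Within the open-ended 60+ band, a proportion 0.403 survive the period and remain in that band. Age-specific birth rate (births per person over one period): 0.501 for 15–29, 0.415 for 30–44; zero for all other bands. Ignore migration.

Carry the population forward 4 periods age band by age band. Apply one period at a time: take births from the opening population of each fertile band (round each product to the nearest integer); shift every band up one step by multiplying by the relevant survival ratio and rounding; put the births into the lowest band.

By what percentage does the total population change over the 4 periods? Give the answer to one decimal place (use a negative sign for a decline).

Period 1:
Births: 7750 × 0.501 = 3883, 3200 × 0.415 = 1328 → total 5211
15–29: 3500 × 0.976 = 3416
30–44: 7750 × 0.975 = 7556
45–59: 3200 × 0.956 = 3059
60+: 2500 × 0.952 + 3150 × 0.403 = 2380 + 1269 = 3649
Population now: 0–14=5211, 15–29=3416, 30–44=7556, 45–59=3059, 60+=3649
Period 2:
Births: 3416 × 0.501 = 1711, 7556 × 0.415 = 3136 → total 4847
15–29: 5211 × 0.976 = 5086
30–44: 3416 × 0.975 = 3331
45–59: 7556 × 0.956 = 7224
60+: 3059 × 0.952 + 3649 × 0.403 = 2912 + 1471 = 4383
Population now: 0–14=4847, 15–29=5086, 30–44=3331, 45–59=7224, 60+=4383
Period 3:
Births: 5086 × 0.501 = 2548, 3331 × 0.415 = 1382 → total 3930
15–29: 4847 × 0.976 = 4731
30–44: 5086 × 0.975 = 4959
45–59: 3331 × 0.956 = 3184
60+: 7224 × 0.952 + 4383 × 0.403 = 6877 + 1766 = 8643
Population now: 0–14=3930, 15–29=4731, 30–44=4959, 45–59=3184, 60+=8643
Period 4:
Births: 4731 × 0.501 = 2370, 4959 × 0.415 = 2058 → total 4428
15–29: 3930 × 0.976 = 3836
30–44: 4731 × 0.975 = 4613
45–59: 4959 × 0.956 = 4741
60+: 3184 × 0.952 + 8643 × 0.403 = 3031 + 3483 = 6514
Population now: 0–14=4428, 15–29=3836, 30–44=4613, 45–59=4741, 60+=6514
Total: 20100 → 24132; change = 4032; percentage change = 20.1%

20.1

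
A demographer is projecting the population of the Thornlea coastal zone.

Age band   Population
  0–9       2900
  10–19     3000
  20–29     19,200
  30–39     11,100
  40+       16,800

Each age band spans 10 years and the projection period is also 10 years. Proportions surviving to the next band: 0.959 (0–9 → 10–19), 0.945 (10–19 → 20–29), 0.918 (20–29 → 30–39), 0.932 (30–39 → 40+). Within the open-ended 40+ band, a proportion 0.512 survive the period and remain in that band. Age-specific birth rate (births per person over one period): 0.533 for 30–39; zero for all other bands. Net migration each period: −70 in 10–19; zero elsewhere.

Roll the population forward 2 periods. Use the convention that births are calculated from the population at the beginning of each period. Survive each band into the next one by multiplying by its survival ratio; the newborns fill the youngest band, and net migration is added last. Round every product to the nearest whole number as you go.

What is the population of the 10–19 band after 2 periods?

Let group 1 be 0–9 through group 5 = 40+.
— Period 1 —
Births: 11100 × 0.533 = 5916
Group 2: 2900 × 0.959 = 2781
Group 3: 3000 × 0.945 = 2835
Group 4: 19200 × 0.918 = 17626
Group 5: 11100 × 0.932 + 16800 × 0.512 = 10345 + 8602 = 18947
Net migration: Group 2 − 70 → 2711
→ [5916, 2711, 2835, 17626, 18947]
— Period 2 —
Births: 17626 × 0.533 = 9395
Group 2: 5916 × 0.959 = 5673
Group 3: 2711 × 0.945 = 2562
Group 4: 2835 × 0.918 = 2603
Group 5: 17626 × 0.932 + 18947 × 0.512 = 16427 + 9701 = 26128
Net migration: Group 2 − 70 → 5603
→ [9395, 5603, 2562, 2603, 26128]

5603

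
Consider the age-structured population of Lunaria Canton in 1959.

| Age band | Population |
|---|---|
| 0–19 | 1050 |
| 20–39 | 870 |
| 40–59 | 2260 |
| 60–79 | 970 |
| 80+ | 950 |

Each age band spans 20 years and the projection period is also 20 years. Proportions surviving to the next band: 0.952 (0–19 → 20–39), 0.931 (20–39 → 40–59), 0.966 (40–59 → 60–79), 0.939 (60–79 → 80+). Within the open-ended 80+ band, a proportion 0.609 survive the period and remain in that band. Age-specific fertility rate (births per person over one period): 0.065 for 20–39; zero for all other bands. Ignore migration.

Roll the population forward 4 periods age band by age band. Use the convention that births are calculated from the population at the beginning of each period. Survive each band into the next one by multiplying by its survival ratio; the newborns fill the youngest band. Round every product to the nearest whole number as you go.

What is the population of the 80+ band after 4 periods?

After projecting period 1:
Births: 870 × 0.065 = 57
20–39: 1050 × 0.952 = 1000
40–59: 870 × 0.931 = 810
60–79: 2260 × 0.966 = 2183
80+: 970 × 0.939 + 950 × 0.609 = 911 + 579 = 1490
→ [57, 1000, 810, 2183, 1490]
After projecting period 2:
Births: 1000 × 0.065 = 65
20–39: 57 × 0.952 = 54
40–59: 1000 × 0.931 = 931
60–79: 810 × 0.966 = 782
80+: 2183 × 0.939 + 1490 × 0.609 = 2050 + 907 = 2957
→ [65, 54, 931, 782, 2957]
After projecting period 3:
Births: 54 × 0.065 = 4
20–39: 65 × 0.952 = 62
40–59: 54 × 0.931 = 50
60–79: 931 × 0.966 = 899
80+: 782 × 0.939 + 2957 × 0.609 = 734 + 1801 = 2535
→ [4, 62, 50, 899, 2535]
After projecting period 4:
Births: 62 × 0.065 = 4
20–39: 4 × 0.952 = 4
40–59: 62 × 0.931 = 58
60–79: 50 × 0.966 = 48
80+: 899 × 0.939 + 2535 × 0.609 = 844 + 1544 = 2388
→ [4, 4, 58, 48, 2388]

2388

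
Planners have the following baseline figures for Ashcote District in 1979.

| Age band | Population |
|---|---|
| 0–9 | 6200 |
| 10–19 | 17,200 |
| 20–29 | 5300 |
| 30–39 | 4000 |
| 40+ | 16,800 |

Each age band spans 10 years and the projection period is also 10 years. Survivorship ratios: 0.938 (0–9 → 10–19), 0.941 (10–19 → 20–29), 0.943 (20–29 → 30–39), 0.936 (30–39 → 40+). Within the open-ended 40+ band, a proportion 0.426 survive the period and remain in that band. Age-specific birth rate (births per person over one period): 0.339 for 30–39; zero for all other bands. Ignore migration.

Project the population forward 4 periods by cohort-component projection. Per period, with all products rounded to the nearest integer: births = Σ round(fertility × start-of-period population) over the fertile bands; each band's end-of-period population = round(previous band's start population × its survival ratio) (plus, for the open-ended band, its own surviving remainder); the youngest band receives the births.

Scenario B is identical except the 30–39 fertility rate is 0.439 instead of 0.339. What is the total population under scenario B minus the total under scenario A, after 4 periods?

Call the bands 1 to 5, youngest first.
Period 1.
Births: 4000 * 0.339 = 1356
Band 2: 6200 * 0.938 = 5816
Band 3: 17200 * 0.941 = 16185
Band 4: 5300 * 0.943 = 4998
Band 5: 4000 * 0.936 + 16800 * 0.426 = 3744 + 7157 = 10901
End of period: [1356, 5816, 16185, 4998, 10901]
Period 2.
Births: 4998 * 0.339 = 1694
Band 2: 1356 * 0.938 = 1272
Band 3: 5816 * 0.941 = 5473
Band 4: 16185 * 0.943 = 15262
Band 5: 4998 * 0.936 + 10901 * 0.426 = 4678 + 4644 = 9322
End of period: [1694, 1272, 5473, 15262, 9322]
Period 3.
Births: 15262 * 0.339 = 5174
Band 2: 1694 * 0.938 = 1589
Band 3: 1272 * 0.941 = 1197
Band 4: 5473 * 0.943 = 5161
Band 5: 15262 * 0.936 + 9322 * 0.426 = 14285 + 3971 = 18256
End of period: [5174, 1589, 1197, 5161, 18256]
Period 4.
Births: 5161 * 0.339 = 1750
Band 2: 5174 * 0.938 = 4853
Band 3: 1589 * 0.941 = 1495
Band 4: 1197 * 0.943 = 1129
Band 5: 5161 * 0.936 + 18256 * 0.426 = 4831 + 7777 = 12608
End of period: [1750, 4853, 1495, 1129, 12608]
Scenario A total after 4 periods: 21835
Scenario B projection —
Period 1.
Births: 4000 * 0.439 = 1756
Band 2: 6200 * 0.938 = 5816
Band 3: 17200 * 0.941 = 16185
Band 4: 5300 * 0.943 = 4998
Band 5: 4000 * 0.936 + 16800 * 0.426 = 3744 + 7157 = 10901
End of period: [1756, 5816, 16185, 4998, 10901]
Period 2.
Births: 4998 * 0.439 = 2194
Band 2: 1756 * 0.938 = 1647
Band 3: 5816 * 0.941 = 5473
Band 4: 16185 * 0.943 = 15262
Band 5: 4998 * 0.936 + 10901 * 0.426 = 4678 + 4644 = 9322
End of period: [2194, 1647, 5473, 15262, 9322]
Period 3.
Births: 15262 * 0.439 = 6700
Band 2: 2194 * 0.938 = 2058
Band 3: 1647 * 0.941 = 1550
Band 4: 5473 * 0.943 = 5161
Band 5: 15262 * 0.936 + 9322 * 0.426 = 14285 + 3971 = 18256
End of period: [6700, 2058, 1550, 5161, 18256]
Period 4.
Births: 5161 * 0.439 = 2266
Band 2: 6700 * 0.938 = 6285
Band 3: 2058 * 0.941 = 1937
Band 4: 1550 * 0.943 = 1462
Band 5: 5161 * 0.936 + 18256 * 0.426 = 4831 + 7777 = 12608
End of period: [2266, 6285, 1937, 1462, 12608]
Scenario B total after 4 periods: 24558
Difference B − A = 24558 − 21835 = 2723

2723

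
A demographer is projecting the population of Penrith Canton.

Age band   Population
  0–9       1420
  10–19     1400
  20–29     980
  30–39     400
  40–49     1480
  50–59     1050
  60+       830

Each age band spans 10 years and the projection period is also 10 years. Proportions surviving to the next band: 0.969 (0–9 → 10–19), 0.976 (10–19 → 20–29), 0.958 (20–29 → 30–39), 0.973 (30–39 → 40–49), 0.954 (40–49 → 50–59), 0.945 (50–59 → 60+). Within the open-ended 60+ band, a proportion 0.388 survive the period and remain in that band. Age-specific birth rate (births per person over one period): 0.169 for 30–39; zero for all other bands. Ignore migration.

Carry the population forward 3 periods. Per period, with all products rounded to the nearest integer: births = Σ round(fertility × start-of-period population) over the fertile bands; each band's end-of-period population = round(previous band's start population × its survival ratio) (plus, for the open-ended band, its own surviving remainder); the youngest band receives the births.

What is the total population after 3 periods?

4938

Call the bands 1 to 7, youngest first.
After projecting period 1:
Births: 400 * 0.169 = 68
Band 2: 1420 * 0.969 = 1376
Band 3: 1400 * 0.976 = 1366
Band 4: 980 * 0.958 = 939
Band 5: 400 * 0.973 = 389
Band 6: 1480 * 0.954 = 1412
Band 7: 1050 * 0.945 + 830 * 0.388 = 992 + 322 = 1314
Population now: 0–9=68, 10–19=1376, 20–29=1366, 30–39=939, 40–49=389, 50–59=1412, 60+=1314
After projecting period 2:
Births: 939 * 0.169 = 159
Band 2: 68 * 0.969 = 66
Band 3: 1376 * 0.976 = 1343
Band 4: 1366 * 0.958 = 1309
Band 5: 939 * 0.973 = 914
Band 6: 389 * 0.954 = 371
Band 7: 1412 * 0.945 + 1314 * 0.388 = 1334 + 510 = 1844
Population now: 0–9=159, 10–19=66, 20–29=1343, 30–39=1309, 40–49=914, 50–59=371, 60+=1844
After projecting period 3:
Births: 1309 * 0.169 = 221
Band 2: 159 * 0.969 = 154
Band 3: 66 * 0.976 = 64
Band 4: 1343 * 0.958 = 1287
Band 5: 1309 * 0.973 = 1274
Band 6: 914 * 0.954 = 872
Band 7: 371 * 0.945 + 1844 * 0.388 = 351 + 715 = 1066
Population now: 0–9=221, 10–19=154, 20–29=64, 30–39=1287, 40–49=1274, 50–59=872, 60+=1066
Total after period 3: 221 + 154 + 64 + 1287 + 1274 + 872 + 1066 = 4938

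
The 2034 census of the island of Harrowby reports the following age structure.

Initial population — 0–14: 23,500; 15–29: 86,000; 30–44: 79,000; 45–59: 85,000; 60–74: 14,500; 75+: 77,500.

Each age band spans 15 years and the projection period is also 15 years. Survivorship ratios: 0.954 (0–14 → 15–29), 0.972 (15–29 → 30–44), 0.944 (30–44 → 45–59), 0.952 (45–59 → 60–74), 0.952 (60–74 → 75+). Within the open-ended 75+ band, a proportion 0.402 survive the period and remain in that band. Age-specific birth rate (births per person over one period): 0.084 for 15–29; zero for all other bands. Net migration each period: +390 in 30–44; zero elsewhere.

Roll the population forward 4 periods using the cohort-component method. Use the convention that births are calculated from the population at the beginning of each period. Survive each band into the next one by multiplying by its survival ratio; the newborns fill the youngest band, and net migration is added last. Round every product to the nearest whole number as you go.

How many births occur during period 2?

Call the groups 1 to 6, youngest first.
[period 1]
Births: 86000 × 0.084 = 7224
Group 2: 23500 × 0.954 = 22419
Group 3: 86000 × 0.972 = 83592
Group 4: 79000 × 0.944 = 74576
Group 5: 85000 × 0.952 = 80920
Group 6: 14500 × 0.952 + 77500 × 0.402 = 13804 + 31155 = 44959
Net migration: Group 3 + 390 → 83982
Giving 7224 / 22419 / 83982 / 74576 / 80920 / 44959.
[period 2]
Births: 22419 × 0.084 = 1883
Group 2: 7224 × 0.954 = 6892
Group 3: 22419 × 0.972 = 21791
Group 4: 83982 × 0.944 = 79279
Group 5: 74576 × 0.952 = 70996
Group 6: 80920 × 0.952 + 44959 × 0.402 = 77036 + 18074 = 95110
Net migration: Group 3 + 390 → 22181
Giving 1883 / 6892 / 22181 / 79279 / 70996 / 95110.

1883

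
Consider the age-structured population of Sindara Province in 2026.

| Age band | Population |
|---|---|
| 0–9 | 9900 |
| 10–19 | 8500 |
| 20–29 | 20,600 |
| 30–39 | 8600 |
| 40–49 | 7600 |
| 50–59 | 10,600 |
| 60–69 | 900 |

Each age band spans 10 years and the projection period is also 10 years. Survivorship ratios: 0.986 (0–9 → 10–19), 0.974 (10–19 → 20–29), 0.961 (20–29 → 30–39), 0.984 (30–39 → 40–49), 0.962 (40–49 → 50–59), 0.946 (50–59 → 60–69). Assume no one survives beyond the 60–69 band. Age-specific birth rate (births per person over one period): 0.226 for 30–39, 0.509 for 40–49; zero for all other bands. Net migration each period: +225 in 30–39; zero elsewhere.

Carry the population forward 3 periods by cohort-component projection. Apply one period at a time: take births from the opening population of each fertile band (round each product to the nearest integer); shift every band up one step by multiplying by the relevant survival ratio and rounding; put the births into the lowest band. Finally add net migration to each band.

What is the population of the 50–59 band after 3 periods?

After projecting period 1:
Births: 8600 * 0.226 = 1944, 7600 * 0.509 = 3868 → 5812
10–19: 9900 * 0.986 = 9761
20–29: 8500 * 0.974 = 8279
30–39: 20600 * 0.961 = 19797
40–49: 8600 * 0.984 = 8462
50–59: 7600 * 0.962 = 7311
60–69: 10600 * 0.946 = 10028
Net migration: 30–39 + 225 → 20022
→ [5812, 9761, 8279, 20022, 8462, 7311, 10028]
After projecting period 2:
Births: 20022 * 0.226 = 4525, 8462 * 0.509 = 4307 → 8832
10–19: 5812 * 0.986 = 5731
20–29: 9761 * 0.974 = 9507
30–39: 8279 * 0.961 = 7956
40–49: 20022 * 0.984 = 19702
50–59: 8462 * 0.962 = 8140
60–69: 7311 * 0.946 = 6916
Net migration: 30–39 + 225 → 8181
→ [8832, 5731, 9507, 8181, 19702, 8140, 6916]
After projecting period 3:
Births: 8181 * 0.226 = 1849, 19702 * 0.509 = 10028 → 11877
10–19: 8832 * 0.986 = 8708
20–29: 5731 * 0.974 = 5582
30–39: 9507 * 0.961 = 9136
40–49: 8181 * 0.984 = 8050
50–59: 19702 * 0.962 = 18953
60–69: 8140 * 0.946 = 7700
Net migration: 30–39 + 225 → 9361
→ [11877, 8708, 5582, 9361, 8050, 18953, 7700]

18953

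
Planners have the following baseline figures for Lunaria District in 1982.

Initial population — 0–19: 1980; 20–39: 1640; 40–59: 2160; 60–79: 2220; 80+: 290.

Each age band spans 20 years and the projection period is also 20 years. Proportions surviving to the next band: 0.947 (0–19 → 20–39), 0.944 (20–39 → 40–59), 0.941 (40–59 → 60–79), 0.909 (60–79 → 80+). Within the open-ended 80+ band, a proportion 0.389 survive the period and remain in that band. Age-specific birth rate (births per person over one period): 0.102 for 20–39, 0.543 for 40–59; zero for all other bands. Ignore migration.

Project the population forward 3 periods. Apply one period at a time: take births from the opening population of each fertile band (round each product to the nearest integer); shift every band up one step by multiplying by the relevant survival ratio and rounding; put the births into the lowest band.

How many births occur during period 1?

(Groups numbered youngest = 1 to oldest = 5.)
After projecting period 1:
Births: 1640 * 0.102 = 167 ; 2160 * 0.543 = 1173 → total 1340
Group 2: 1980 * 0.947 = 1875
Group 3: 1640 * 0.944 = 1548
Group 4: 2160 * 0.941 = 2033
Group 5: 2220 * 0.909 + 290 * 0.389 = 2018 + 113 = 2131
End of period: [1340, 1875, 1548, 2033, 2131]

1340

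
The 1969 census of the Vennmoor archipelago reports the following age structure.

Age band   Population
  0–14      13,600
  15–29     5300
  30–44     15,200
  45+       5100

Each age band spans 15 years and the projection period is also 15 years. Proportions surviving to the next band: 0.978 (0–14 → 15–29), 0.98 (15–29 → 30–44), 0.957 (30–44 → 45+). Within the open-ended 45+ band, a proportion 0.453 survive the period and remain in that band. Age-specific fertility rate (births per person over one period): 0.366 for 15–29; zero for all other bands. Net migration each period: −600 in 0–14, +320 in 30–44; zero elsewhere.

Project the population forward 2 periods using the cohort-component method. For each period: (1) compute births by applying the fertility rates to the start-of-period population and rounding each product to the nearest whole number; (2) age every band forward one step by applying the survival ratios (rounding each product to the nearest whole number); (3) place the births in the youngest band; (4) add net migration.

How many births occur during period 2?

4868

[period 1]
Births: 5300 * 0.366 = 1940
15–29: 13600 * 0.978 = 13301
30–44: 5300 * 0.98 = 5194
45+: 15200 * 0.957 + 5100 * 0.453 = 14546 + 2310 = 16856
Net migration: 0–14 − 600 → 1340; 30–44 + 320 → 5514
→ [1340, 13301, 5514, 16856]
[period 2]
Births: 13301 * 0.366 = 4868
15–29: 1340 * 0.978 = 1311
30–44: 13301 * 0.98 = 13035
45+: 5514 * 0.957 + 16856 * 0.453 = 5277 + 7636 = 12913
Net migration: 0–14 − 600 → 4268; 30–44 + 320 → 13355
→ [4268, 1311, 13355, 12913]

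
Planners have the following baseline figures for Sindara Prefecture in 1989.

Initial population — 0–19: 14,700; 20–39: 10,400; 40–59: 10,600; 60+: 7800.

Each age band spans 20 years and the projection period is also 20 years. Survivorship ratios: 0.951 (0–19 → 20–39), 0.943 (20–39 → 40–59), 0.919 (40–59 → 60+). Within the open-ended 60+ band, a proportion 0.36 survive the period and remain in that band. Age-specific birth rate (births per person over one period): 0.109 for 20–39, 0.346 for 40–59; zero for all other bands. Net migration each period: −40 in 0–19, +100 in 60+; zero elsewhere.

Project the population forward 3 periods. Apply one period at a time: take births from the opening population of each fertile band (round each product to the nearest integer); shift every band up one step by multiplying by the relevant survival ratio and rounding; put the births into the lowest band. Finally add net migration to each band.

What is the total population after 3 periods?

31059

Numbering the groups 1..4 from youngest to oldest:
Period 1:
Births: 10400 × 0.109 = 1134 ; 10600 × 0.346 = 3668 ⇒ total 4802
Group 2: 14700 × 0.951 = 13980
Group 3: 10400 × 0.943 = 9807
Group 4: 10600 × 0.919 + 7800 × 0.36 = 9741 + 2808 = 12549
Net migration: Group 1 − 40 → 4762; Group 4 + 100 → 12649
End of period: [4762, 13980, 9807, 12649]
Period 2:
Births: 13980 × 0.109 = 1524 ; 9807 × 0.346 = 3393 ⇒ total 4917
Group 2: 4762 × 0.951 = 4529
Group 3: 13980 × 0.943 = 13183
Group 4: 9807 × 0.919 + 12649 × 0.36 = 9013 + 4554 = 13567
Net migration: Group 1 − 40 → 4877; Group 4 + 100 → 13667
End of period: [4877, 4529, 13183, 13667]
Period 3:
Births: 4529 × 0.109 = 494 ; 13183 × 0.346 = 4561 ⇒ total 5055
Group 2: 4877 × 0.951 = 4638
Group 3: 4529 × 0.943 = 4271
Group 4: 13183 × 0.919 + 13667 × 0.36 = 12115 + 4920 = 17035
Net migration: Group 1 − 40 → 5015; Group 4 + 100 → 17135
End of period: [5015, 4638, 4271, 17135]
Total after period 3: 5015 + 4638 + 4271 + 17135 = 31059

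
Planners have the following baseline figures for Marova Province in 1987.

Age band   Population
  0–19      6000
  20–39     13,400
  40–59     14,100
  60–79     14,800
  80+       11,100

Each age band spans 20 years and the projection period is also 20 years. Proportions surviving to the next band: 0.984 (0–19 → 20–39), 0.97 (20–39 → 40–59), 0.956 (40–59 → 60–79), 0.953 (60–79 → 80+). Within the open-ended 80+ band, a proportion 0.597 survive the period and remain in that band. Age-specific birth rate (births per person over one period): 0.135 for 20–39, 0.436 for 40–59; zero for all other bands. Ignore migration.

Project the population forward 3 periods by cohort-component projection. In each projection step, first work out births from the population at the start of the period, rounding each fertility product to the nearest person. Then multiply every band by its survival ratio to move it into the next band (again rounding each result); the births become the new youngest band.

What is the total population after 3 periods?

49885

After projecting period 1:
Births: 13400 × 0.135 = 1809 ; 14100 × 0.436 = 6148 → 7957
20–39: 6000 × 0.984 = 5904
40–59: 13400 × 0.97 = 12998
60–79: 14100 × 0.956 = 13480
80+: 14800 × 0.953 + 11100 × 0.597 = 14104 + 6627 = 20731
End of period: [7957, 5904, 12998, 13480, 20731]
After projecting period 2:
Births: 5904 × 0.135 = 797 ; 12998 × 0.436 = 5667 → 6464
20–39: 7957 × 0.984 = 7830
40–59: 5904 × 0.97 = 5727
60–79: 12998 × 0.956 = 12426
80+: 13480 × 0.953 + 20731 × 0.597 = 12846 + 12376 = 25222
End of period: [6464, 7830, 5727, 12426, 25222]
After projecting period 3:
Births: 7830 × 0.135 = 1057 ; 5727 × 0.436 = 2497 → 3554
20–39: 6464 × 0.984 = 6361
40–59: 7830 × 0.97 = 7595
60–79: 5727 × 0.956 = 5475
80+: 12426 × 0.953 + 25222 × 0.597 = 11842 + 15058 = 26900
End of period: [3554, 6361, 7595, 5475, 26900]
Total after period 3: 3554 + 6361 + 7595 + 5475 + 26900 = 49885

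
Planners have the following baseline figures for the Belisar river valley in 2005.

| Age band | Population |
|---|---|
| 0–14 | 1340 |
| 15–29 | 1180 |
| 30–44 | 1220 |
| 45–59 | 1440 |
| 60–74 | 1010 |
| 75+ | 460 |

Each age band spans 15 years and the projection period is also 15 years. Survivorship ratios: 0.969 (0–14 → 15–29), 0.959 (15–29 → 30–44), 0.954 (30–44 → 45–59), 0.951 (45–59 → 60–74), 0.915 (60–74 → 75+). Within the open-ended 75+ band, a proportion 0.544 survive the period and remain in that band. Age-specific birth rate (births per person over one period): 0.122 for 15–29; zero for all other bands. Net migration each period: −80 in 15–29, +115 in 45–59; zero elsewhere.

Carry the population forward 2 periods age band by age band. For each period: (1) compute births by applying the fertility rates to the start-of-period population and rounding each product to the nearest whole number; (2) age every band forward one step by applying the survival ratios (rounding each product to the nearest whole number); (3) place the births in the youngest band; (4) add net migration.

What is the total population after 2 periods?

5680

Let band 1 be 0–14 through band 6 = 75+.
After projecting period 1:
Births: 1180 × 0.122 = 144
Band 2: 1340 × 0.969 = 1298
Band 3: 1180 × 0.959 = 1132
Band 4: 1220 × 0.954 = 1164
Band 5: 1440 × 0.951 = 1369
Band 6: 1010 × 0.915 + 460 × 0.544 = 924 + 250 = 1174
Net migration: Band 2 − 80 → 1218; Band 4 + 115 → 1279
Giving 144 / 1218 / 1132 / 1279 / 1369 / 1174.
After projecting period 2:
Births: 1218 × 0.122 = 149
Band 2: 144 × 0.969 = 140
Band 3: 1218 × 0.959 = 1168
Band 4: 1132 × 0.954 = 1080
Band 5: 1279 × 0.951 = 1216
Band 6: 1369 × 0.915 + 1174 × 0.544 = 1253 + 639 = 1892
Net migration: Band 2 − 80 → 60; Band 4 + 115 → 1195
Giving 149 / 60 / 1168 / 1195 / 1216 / 1892.
Total after period 2: 149 + 60 + 1168 + 1195 + 1216 + 1892 = 5680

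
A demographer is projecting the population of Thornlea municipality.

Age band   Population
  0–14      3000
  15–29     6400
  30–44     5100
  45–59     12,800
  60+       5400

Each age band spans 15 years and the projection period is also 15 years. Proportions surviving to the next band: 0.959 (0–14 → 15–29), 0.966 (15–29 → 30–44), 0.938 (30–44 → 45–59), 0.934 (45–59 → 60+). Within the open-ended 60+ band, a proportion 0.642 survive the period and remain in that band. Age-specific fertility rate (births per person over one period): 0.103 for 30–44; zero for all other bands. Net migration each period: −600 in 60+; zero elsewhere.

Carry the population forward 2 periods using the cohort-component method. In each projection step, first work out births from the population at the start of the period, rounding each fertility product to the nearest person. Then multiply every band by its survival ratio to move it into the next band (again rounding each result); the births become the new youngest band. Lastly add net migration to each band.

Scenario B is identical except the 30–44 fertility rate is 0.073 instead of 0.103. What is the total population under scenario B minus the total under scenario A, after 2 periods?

— Period 1 —
Births: 5100 × 0.103 = 525
15–29: 3000 × 0.959 = 2877
30–44: 6400 × 0.966 = 6182
45–59: 5100 × 0.938 = 4784
60+: 12800 × 0.934 + 5400 × 0.642 = 11955 + 3467 = 15422
Net migration: 60+ − 600 → 14822
Population now: 0–14=525, 15–29=2877, 30–44=6182, 45–59=4784, 60+=14822
— Period 2 —
Births: 6182 × 0.103 = 637
15–29: 525 × 0.959 = 503
30–44: 2877 × 0.966 = 2779
45–59: 6182 × 0.938 = 5799
60+: 4784 × 0.934 + 14822 × 0.642 = 4468 + 9516 = 13984
Net migration: 60+ − 600 → 13384
Population now: 0–14=637, 15–29=503, 30–44=2779, 45–59=5799, 60+=13384
Scenario A total after 2 periods: 23102
Scenario B projection —
— Period 1 —
Births: 5100 × 0.073 = 372
15–29: 3000 × 0.959 = 2877
30–44: 6400 × 0.966 = 6182
45–59: 5100 × 0.938 = 4784
60+: 12800 × 0.934 + 5400 × 0.642 = 11955 + 3467 = 15422
Net migration: 60+ − 600 → 14822
Population now: 0–14=372, 15–29=2877, 30–44=6182, 45–59=4784, 60+=14822
— Period 2 —
Births: 6182 × 0.073 = 451
15–29: 372 × 0.959 = 357
30–44: 2877 × 0.966 = 2779
45–59: 6182 × 0.938 = 5799
60+: 4784 × 0.934 + 14822 × 0.642 = 4468 + 9516 = 13984
Net migration: 60+ − 600 → 13384
Population now: 0–14=451, 15–29=357, 30–44=2779, 45–59=5799, 60+=13384
Scenario B total after 2 periods: 22770
Difference B − A = 22770 − 23102 = -332

-332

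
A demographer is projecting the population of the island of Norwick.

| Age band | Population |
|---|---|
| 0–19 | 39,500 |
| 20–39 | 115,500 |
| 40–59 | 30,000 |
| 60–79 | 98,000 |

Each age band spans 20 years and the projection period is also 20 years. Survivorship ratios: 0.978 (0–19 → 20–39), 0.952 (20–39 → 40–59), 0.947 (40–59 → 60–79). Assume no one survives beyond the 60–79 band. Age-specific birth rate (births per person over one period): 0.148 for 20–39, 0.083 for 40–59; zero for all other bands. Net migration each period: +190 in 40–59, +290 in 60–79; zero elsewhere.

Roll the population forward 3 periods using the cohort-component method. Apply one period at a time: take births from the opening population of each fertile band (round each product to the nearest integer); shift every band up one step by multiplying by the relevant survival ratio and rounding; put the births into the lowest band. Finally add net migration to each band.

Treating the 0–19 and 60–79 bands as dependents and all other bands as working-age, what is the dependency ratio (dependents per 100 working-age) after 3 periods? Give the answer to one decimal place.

125.0

Numbering the groups 1..4 from youngest to oldest:
[period 1]
Births: 115500 × 0.148 = 17094 ; 30000 × 0.083 = 2490 ⇒ total 19584
Group 2: 39500 × 0.978 = 38631
Group 3: 115500 × 0.952 = 109956
Group 4: 30000 × 0.947 = 28410
Net migration: Group 3 + 190 → 110146; Group 4 + 290 → 28700
End of period: [19584, 38631, 110146, 28700]
[period 2]
Births: 38631 × 0.148 = 5717 ; 110146 × 0.083 = 9142 ⇒ total 14859
Group 2: 19584 × 0.978 = 19153
Group 3: 38631 × 0.952 = 36777
Group 4: 110146 × 0.947 = 104308
Net migration: Group 3 + 190 → 36967; Group 4 + 290 → 104598
End of period: [14859, 19153, 36967, 104598]
[period 3]
Births: 19153 × 0.148 = 2835 ; 36967 × 0.083 = 3068 ⇒ total 5903
Group 2: 14859 × 0.978 = 14532
Group 3: 19153 × 0.952 = 18234
Group 4: 36967 × 0.947 = 35008
Net migration: Group 3 + 190 → 18424; Group 4 + 290 → 35298
End of period: [5903, 14532, 18424, 35298]
Dependents (band 0–19 + band 60–79) = 5903 + 35298 = 41201; working-age = 32956; ratio = 41201/32956 × 100 = 125.0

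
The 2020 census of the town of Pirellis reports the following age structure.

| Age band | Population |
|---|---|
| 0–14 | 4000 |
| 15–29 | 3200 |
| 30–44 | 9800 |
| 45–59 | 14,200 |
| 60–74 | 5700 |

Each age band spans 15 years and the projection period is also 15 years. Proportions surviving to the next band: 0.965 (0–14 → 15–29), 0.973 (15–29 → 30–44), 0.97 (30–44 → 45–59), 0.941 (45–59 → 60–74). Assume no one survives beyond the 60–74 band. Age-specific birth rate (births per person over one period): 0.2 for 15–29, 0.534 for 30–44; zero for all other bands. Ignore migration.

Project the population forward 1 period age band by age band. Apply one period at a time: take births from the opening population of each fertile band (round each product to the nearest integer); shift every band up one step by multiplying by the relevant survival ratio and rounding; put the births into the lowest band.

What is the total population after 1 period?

35715

Period 1:
Births: 3200 * 0.2 = 640 ; 9800 * 0.534 = 5233 → 5873
15–29: 4000 * 0.965 = 3860
30–44: 3200 * 0.973 = 3114
45–59: 9800 * 0.97 = 9506
60–74: 14200 * 0.941 = 13362
Giving 5873 / 3860 / 3114 / 9506 / 13362.
Total after period 1: 5873 + 3860 + 3114 + 9506 + 13362 = 35715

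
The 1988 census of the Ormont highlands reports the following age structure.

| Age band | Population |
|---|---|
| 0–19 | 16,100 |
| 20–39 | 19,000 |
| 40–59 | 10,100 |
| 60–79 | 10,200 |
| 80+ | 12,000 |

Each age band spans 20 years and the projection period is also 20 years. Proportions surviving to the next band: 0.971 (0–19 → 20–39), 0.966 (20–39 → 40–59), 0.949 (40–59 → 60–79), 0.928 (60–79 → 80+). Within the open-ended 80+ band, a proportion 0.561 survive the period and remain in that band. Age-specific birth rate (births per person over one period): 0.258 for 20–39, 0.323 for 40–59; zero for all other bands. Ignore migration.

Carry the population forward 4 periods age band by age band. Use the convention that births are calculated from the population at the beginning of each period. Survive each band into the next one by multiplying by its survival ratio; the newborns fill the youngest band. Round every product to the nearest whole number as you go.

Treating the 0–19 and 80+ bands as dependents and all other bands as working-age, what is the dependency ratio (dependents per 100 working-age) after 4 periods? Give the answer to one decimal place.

141.4

After projecting period 1:
Births: 19000 * 0.258 = 4902  |  10100 * 0.323 = 3262 — total 8164
20–39: 16100 * 0.971 = 15633
40–59: 19000 * 0.966 = 18354
60–79: 10100 * 0.949 = 9585
80+: 10200 * 0.928 + 12000 * 0.561 = 9466 + 6732 = 16198
Population now: 0–19=8164, 20–39=15633, 40–59=18354, 60–79=9585, 80+=16198
After projecting period 2:
Births: 15633 * 0.258 = 4033  |  18354 * 0.323 = 5928 — total 9961
20–39: 8164 * 0.971 = 7927
40–59: 15633 * 0.966 = 15101
60–79: 18354 * 0.949 = 17418
80+: 9585 * 0.928 + 16198 * 0.561 = 8895 + 9087 = 17982
Population now: 0–19=9961, 20–39=7927, 40–59=15101, 60–79=17418, 80+=17982
After projecting period 3:
Births: 7927 * 0.258 = 2045  |  15101 * 0.323 = 4878 — total 6923
20–39: 9961 * 0.971 = 9672
40–59: 7927 * 0.966 = 7657
60–79: 15101 * 0.949 = 14331
80+: 17418 * 0.928 + 17982 * 0.561 = 16164 + 10088 = 26252
Population now: 0–19=6923, 20–39=9672, 40–59=7657, 60–79=14331, 80+=26252
After projecting period 4:
Births: 9672 * 0.258 = 2495  |  7657 * 0.323 = 2473 — total 4968
20–39: 6923 * 0.971 = 6722
40–59: 9672 * 0.966 = 9343
60–79: 7657 * 0.949 = 7266
80+: 14331 * 0.928 + 26252 * 0.561 = 13299 + 14727 = 28026
Population now: 0–19=4968, 20–39=6722, 40–59=9343, 60–79=7266, 80+=28026
Dependents (band 0–19 + band 80+) = 4968 + 28026 = 32994; working-age = 23331; ratio = 32994/23331 × 100 = 141.4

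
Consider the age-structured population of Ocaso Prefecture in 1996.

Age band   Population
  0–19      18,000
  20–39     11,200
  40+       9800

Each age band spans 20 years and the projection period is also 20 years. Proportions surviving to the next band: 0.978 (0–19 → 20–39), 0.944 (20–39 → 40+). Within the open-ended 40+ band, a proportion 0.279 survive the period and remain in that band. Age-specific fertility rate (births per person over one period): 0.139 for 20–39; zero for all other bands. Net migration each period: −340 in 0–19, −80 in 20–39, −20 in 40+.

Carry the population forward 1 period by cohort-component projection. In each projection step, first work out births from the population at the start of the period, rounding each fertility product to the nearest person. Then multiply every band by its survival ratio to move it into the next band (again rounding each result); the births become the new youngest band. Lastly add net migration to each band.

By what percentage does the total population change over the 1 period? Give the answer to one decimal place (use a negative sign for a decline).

-17.9

After projecting period 1:
Births: 11200 × 0.139 = 1557
20–39: 18000 × 0.978 = 17604
40+: 11200 × 0.944 + 9800 × 0.279 = 10573 + 2734 = 13307
Net migration: 0–19 − 340 → 1217; 20–39 − 80 → 17524; 40+ − 20 → 13287
→ [1217, 17524, 13287]
Total: 39000 → 32028; change = -6972; percentage change = -17.9%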